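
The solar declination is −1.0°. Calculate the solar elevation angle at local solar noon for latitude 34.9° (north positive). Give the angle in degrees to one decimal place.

At local solar noon the hour angle is zero, so the elevation is 90° − |φ − δ| = 90° − |34.9° − (-1.0°)| = 90° − 35.9° = 54.1°.

54.1°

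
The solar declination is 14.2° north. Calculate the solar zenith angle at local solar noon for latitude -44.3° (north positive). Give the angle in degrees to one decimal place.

58.5°

At local solar noon the hour angle is zero, so the zenith angle is |φ − δ| = |-44.3° − (14.2°)| = 58.5°.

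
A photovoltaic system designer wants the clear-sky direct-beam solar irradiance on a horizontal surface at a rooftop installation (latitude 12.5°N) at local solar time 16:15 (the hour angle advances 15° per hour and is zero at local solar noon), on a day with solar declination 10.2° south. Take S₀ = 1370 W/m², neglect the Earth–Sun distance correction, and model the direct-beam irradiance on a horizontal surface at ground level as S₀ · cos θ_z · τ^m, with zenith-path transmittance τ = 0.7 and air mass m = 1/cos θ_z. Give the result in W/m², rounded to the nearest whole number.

Hour angle H = 15° × (16.25 − 12) = 63.75°.
cos θ_z = sin(12.5°) sin(-10.2°) + cos(12.5°) cos(-10.2°) cos(63.75°) = -0.0383 + 0.4250 = 0.3867.
Air mass m = 1/cos θ_z = 1/0.3867 = 2.586; τ^m = 0.7^2.586 = 0.3976.
Surface direct beam = 1370 × 0.3867 × 0.3976 = 210.64 W/m².

211 W/m²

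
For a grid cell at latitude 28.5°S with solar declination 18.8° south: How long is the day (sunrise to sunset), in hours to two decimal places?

−tan φ tan δ = −(-0.5430)(-0.3404) = -0.1848; H_s = arccos(-0.1848) = 100.65°.
Day length = 2 H_s / 15° h⁻¹ = 201.30° / 15 = 13.420 h.

13.42 hours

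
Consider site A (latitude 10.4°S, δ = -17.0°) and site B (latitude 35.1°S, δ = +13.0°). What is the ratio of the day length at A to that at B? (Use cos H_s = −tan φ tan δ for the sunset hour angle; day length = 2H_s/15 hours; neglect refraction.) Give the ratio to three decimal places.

A: H_s = arccos(−tan -10.4° · tan -17.0°) = 93.22°, so 2H_s/15 = 12.4293 h.
B: H_s = arccos(−tan -35.1° · tan 13.0°) = 80.66°, so 2H_s/15 = 10.7547 h.
Ratio A/B = 12.4293 / 10.7547 = 1.1557.

1.156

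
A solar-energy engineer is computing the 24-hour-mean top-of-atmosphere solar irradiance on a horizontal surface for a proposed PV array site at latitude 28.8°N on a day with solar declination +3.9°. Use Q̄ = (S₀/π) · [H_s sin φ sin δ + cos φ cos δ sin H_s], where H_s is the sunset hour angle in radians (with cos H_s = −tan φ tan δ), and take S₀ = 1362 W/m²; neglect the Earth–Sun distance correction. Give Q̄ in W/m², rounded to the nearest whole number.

−tan φ tan δ = −(0.5498)(0.0682) = -0.0375; H_s = arccos(-0.0375) = 92.15°. In radians, H_s = 1.6083.
H_s sin φ sin δ = 1.6083 × 0.4818 × 0.0680 = 0.0527.
cos φ cos δ sin H_s = 0.8763 × 0.9977 × 0.9993 = 0.8737.
Q̄ = (1362/π) × (0.0527 + 0.8737) = 433.54 × 0.9264 = 401.63 W/m².

402 W/m²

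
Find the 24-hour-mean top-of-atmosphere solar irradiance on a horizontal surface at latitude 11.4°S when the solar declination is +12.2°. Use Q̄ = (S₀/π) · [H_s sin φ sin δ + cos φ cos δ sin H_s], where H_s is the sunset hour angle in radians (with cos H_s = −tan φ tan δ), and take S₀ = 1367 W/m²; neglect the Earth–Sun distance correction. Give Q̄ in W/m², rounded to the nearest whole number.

389 W/m²

cos H_s = −tan(-11.4°) · tan(12.2°) = 0.0436, so H_s = arccos(0.0436) = 87.50°. In radians, H_s = 1.5272.
H_s sin φ sin δ = 1.5272 × -0.1977 × 0.2113 = -0.0638.
cos φ cos δ sin H_s = 0.9803 × 0.9774 × 0.9990 = 0.9572.
Q̄ = (1367/π) × (-0.0638 + 0.9572) = 435.13 × 0.8934 = 388.75 W/m².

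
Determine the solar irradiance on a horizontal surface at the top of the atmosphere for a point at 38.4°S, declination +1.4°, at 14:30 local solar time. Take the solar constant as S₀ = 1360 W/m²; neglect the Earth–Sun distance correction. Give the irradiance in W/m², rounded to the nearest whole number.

825 W/m²

Hour angle H = 15° × (14.5 − 12) = 37.50°.
With φ = -38.4°, δ = 1.4°, H = 37.50°: sin φ sin δ = -0.0152, cos φ cos δ cos H = 0.6216, so cos θ_z = 0.6064.
Top-of-atmosphere irradiance = S₀ cos θ_z = 1360 × 0.6064 = 824.70 W/m².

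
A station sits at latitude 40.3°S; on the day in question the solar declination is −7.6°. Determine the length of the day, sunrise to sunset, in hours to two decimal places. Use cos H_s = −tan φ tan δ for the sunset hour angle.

12.87 hours

cos H_s = −tan(-40.3°) · tan(-7.6°) = -0.1132, so H_s = arccos(-0.1132) = 96.50°.
Day length = 2 H_s / 15° h⁻¹ = 193.00° / 15 = 12.867 h.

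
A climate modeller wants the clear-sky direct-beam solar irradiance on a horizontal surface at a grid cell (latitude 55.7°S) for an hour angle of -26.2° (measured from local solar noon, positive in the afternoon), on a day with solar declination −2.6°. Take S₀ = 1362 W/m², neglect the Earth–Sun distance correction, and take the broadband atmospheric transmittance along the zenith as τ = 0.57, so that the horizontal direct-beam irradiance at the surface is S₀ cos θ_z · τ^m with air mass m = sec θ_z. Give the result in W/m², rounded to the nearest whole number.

262 W/m²

cos θ_z = sin(-55.7°) sin(-2.6°) + cos(-55.7°) cos(-2.6°) cos(-26.20°) = 0.0375 + 0.5051 = 0.5426.
Air mass m = 1/cos θ_z = 1/0.5426 = 1.843; τ^m = 0.57^1.843 = 0.3549.
Surface direct beam = 1362 × 0.5426 × 0.3549 = 262.28 W/m².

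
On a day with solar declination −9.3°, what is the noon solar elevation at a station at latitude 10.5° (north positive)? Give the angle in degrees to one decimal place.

70.2°

At local solar noon the hour angle is zero, so the elevation is 90° − |φ − δ| = 90° − |10.5° − (-9.3°)| = 90° − 19.8° = 70.2°.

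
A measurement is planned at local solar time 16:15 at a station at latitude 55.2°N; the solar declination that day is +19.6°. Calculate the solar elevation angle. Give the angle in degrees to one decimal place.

Hour angle H = 15° × (16.25 − 12) = 63.75°.
cos θ_z = sin(55.2°) sin(19.6°) + cos(55.2°) cos(19.6°) cos(63.75°) = 0.2755 + 0.2378 = 0.5133.
θ_z = arccos(0.5133) = 59.12°, so the elevation is 90° − 59.12° = 30.88°.

30.9°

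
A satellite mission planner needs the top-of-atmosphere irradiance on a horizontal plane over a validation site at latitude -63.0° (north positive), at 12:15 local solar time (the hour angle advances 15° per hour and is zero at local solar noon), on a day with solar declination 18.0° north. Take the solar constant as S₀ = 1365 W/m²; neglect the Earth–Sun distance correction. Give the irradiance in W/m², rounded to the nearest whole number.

212 W/m²

Hour angle H = 15° × (12.25 − 12) = 3.75°.
cos θ_z = sin φ sin δ + cos φ cos δ cos H = (-0.8910)(0.3090) + (0.4540)(0.9511)(0.9979) = 0.1556.
Top-of-atmosphere irradiance = S₀ cos θ_z = 1365 × 0.1556 = 212.39 W/m².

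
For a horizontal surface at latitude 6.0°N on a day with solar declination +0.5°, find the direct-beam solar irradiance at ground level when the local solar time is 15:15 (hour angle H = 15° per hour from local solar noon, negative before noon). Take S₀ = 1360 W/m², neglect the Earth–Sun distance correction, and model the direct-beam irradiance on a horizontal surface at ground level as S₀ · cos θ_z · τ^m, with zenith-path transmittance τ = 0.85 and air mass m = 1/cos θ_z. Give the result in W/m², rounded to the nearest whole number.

697 W/m²

Hour angle H = 15° × (15.25 − 12) = 48.75°.
cos θ_z = sin(6.0°) sin(0.5°) + cos(6.0°) cos(0.5°) cos(48.75°) = 0.0009 + 0.6557 = 0.6566.
Air mass m = 1/cos θ_z = 1/0.6566 = 1.523; τ^m = 0.85^1.523 = 0.7807.
Surface direct beam = 1360 × 0.6566 × 0.7807 = 697.15 W/m².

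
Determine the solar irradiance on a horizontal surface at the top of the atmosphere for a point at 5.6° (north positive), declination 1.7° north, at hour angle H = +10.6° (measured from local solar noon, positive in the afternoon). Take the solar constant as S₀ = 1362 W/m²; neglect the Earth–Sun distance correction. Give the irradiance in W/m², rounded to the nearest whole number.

1336 W/m²

cos θ_z = sin φ sin δ + cos φ cos δ cos H = (0.0976)(0.0297) + (0.9952)(0.9996)(0.9829) = 0.9807.
Top-of-atmosphere irradiance = S₀ cos θ_z = 1362 × 0.9807 = 1335.71 W/m².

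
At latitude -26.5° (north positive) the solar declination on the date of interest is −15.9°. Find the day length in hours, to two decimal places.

cos H_s = −tan(-26.5°) · tan(-15.9°) = -0.1420, so H_s = arccos(-0.1420) = 98.16°.
Day length = 2 H_s / 15° h⁻¹ = 196.32° / 15 = 13.088 h.

13.09 hours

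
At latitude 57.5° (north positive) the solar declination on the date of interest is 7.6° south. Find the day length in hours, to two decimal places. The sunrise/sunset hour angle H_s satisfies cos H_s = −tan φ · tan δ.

−tan φ tan δ = −(1.5697)(-0.1334) = 0.2094; H_s = arccos(0.2094) = 77.91°.
Day length = 2 H_s / 15° h⁻¹ = 155.82° / 15 = 10.388 h.

10.39 hours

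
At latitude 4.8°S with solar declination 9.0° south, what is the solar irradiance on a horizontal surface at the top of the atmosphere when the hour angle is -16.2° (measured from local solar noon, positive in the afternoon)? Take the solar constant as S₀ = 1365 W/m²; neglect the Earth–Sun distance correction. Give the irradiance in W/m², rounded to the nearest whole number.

cos θ_z = sin(-4.8°) sin(-9.0°) + cos(-4.8°) cos(-9.0°) cos(-16.20°) = 0.0131 + 0.9451 = 0.9582.
Top-of-atmosphere irradiance = S₀ cos θ_z = 1365 × 0.9582 = 1307.94 W/m².

1308 W/m²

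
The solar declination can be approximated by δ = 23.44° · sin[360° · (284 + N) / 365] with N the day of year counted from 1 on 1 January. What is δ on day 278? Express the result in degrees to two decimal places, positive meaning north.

-5.79°

360 × (284 + 278) / 365 = 554.301°; sin(554.301°) = -0.2470.
δ = 23.44 × -0.2470 = -5.790° ≈ -5.79°.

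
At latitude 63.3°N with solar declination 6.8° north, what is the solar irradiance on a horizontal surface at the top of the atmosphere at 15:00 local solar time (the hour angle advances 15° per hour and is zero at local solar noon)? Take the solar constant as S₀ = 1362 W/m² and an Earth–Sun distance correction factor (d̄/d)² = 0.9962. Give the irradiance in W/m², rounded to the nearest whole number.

572 W/m²

Hour angle H = 15° × (15 − 12) = 45.00°.
cos θ_z = sin φ sin δ + cos φ cos δ cos H = (0.8934)(0.1184) + (0.4493)(0.9930)(0.7071) = 0.4213.
Top-of-atmosphere irradiance = S₀ (d̄/d)² cos θ_z = 1362 × 0.9962 × 0.4213 = 571.63 W/m².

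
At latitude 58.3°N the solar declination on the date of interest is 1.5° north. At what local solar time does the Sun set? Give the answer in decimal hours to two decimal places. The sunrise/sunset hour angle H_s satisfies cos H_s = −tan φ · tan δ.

The sunset hour angle satisfies cos H_s = −tan φ tan δ = -0.0424, giving H_s = 92.43°.
Sunset is at 12 + H_s/15 = 12 + 6.162 = 18.162 h local solar time.

18.16 h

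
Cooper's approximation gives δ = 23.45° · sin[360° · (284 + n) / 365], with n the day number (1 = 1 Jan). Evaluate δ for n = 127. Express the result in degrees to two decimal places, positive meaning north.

+16.69°

360 × (284 + 127) / 365 = 405.370°; sin(405.370°) = 0.7117.
δ = 23.45 × 0.7117 = 16.689° ≈ +16.69°.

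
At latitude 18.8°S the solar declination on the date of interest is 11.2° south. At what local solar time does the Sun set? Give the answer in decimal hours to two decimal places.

18.26 h

cos H_s = −tan(-18.8°) · tan(-11.2°) = -0.0674, so H_s = arccos(-0.0674) = 93.86°.
Sunset is at 12 + H_s/15 = 12 + 6.257 = 18.257 h local solar time.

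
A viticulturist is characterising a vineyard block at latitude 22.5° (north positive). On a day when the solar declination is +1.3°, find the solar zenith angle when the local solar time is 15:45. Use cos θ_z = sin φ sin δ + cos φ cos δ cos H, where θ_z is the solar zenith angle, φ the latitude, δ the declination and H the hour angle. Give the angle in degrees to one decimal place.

58.5°

Hour angle H = 15° × (15.75 − 12) = 56.25°.
cos θ_z = sin φ sin δ + cos φ cos δ cos H = (0.3827)(0.0227) + (0.9239)(0.9997)(0.5556) = 0.5219.
θ_z = arccos(0.5219) = 58.54°.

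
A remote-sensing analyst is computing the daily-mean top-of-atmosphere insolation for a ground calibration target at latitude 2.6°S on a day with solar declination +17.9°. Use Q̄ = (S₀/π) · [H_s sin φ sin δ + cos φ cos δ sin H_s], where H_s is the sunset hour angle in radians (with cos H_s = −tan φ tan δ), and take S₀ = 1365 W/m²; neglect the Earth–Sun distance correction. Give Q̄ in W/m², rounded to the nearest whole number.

404 W/m²

cos H_s = −tan(-2.6°) · tan(17.9°) = 0.0147, so H_s = arccos(0.0147) = 89.16°. In radians, H_s = 1.5561.
H_s sin φ sin δ = 1.5561 × -0.0454 × 0.3074 = -0.0217.
cos φ cos δ sin H_s = 0.9990 × 0.9516 × 0.9999 = 0.9506.
Q̄ = (1365/π) × (-0.0217 + 0.9506) = 434.49 × 0.9289 = 403.60 W/m².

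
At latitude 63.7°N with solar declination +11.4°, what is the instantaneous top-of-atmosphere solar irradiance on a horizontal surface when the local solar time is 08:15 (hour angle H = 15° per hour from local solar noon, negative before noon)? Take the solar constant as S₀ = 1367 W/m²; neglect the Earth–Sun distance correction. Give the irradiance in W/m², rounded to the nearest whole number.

572 W/m²

Hour angle H = 15° × (8.25 − 12) = -56.25°.
With φ = 63.7°, δ = 11.4°, H = -56.25°: sin φ sin δ = 0.1772, cos φ cos δ cos H = 0.2413, so cos θ_z = 0.4185.
Top-of-atmosphere irradiance = S₀ cos θ_z = 1367 × 0.4185 = 572.09 W/m².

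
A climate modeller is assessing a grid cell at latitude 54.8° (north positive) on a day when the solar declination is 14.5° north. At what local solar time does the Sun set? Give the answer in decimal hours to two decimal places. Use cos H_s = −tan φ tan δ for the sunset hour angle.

The sunset hour angle satisfies cos H_s = −tan φ tan δ = -0.3666, giving H_s = 111.51°.
Sunset is at 12 + H_s/15 = 12 + 7.434 = 19.434 h local solar time.

19.43 h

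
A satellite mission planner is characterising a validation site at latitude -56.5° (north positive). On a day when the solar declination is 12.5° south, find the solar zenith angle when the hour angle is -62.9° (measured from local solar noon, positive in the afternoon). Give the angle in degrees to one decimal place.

With φ = -56.5°, δ = -12.5°, H = -62.90°: sin φ sin δ = 0.1805, cos φ cos δ cos H = 0.2455, so cos θ_z = 0.4260.
θ_z = arccos(0.4260) = 64.79°.

64.8°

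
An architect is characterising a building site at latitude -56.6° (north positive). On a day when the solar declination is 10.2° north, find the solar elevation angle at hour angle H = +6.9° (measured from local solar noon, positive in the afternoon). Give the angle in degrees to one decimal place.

cos θ_z = sin φ sin δ + cos φ cos δ cos H = (-0.8348)(0.1771) + (0.5505)(0.9842)(0.9928) = 0.3901.
θ_z = arccos(0.3901) = 67.04°, so the elevation is 90° − 67.04° = 22.96°.

23.0°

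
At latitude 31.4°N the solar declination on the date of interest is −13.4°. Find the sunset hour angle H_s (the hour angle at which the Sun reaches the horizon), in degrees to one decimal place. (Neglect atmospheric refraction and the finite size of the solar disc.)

81.6°

The sunset hour angle satisfies cos H_s = −tan φ tan δ = 0.1454, giving H_s = 81.64°.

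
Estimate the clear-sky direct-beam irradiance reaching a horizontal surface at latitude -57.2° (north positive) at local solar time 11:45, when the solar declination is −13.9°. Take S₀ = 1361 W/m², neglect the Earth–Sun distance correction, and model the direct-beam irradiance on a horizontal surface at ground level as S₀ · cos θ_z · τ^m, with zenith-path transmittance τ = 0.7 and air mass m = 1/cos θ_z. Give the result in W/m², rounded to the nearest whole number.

605 W/m²

Hour angle H = 15° × (11.75 − 12) = -3.75°.
cos θ_z = sin(-57.2°) sin(-13.9°) + cos(-57.2°) cos(-13.9°) cos(-3.75°) = 0.2019 + 0.5247 = 0.7266.
Air mass m = 1/cos θ_z = 1/0.7266 = 1.376; τ^m = 0.7^1.376 = 0.6121.
Surface direct beam = 1361 × 0.7266 × 0.6121 = 605.31 W/m².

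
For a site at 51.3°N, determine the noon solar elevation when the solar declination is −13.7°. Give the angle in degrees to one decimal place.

At local solar noon the hour angle is zero, so the elevation is 90° − |φ − δ| = 90° − |51.3° − (-13.7°)| = 90° − 65.0° = 25.0°.

25.0°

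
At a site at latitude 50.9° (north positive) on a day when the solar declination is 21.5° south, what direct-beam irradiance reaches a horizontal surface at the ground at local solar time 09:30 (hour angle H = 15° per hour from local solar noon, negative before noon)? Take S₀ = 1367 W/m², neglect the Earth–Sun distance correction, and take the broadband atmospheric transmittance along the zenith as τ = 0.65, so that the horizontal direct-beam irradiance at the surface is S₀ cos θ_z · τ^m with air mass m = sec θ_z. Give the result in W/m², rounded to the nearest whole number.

23 W/m²

Hour angle H = 15° × (9.5 − 12) = -37.50°.
cos θ_z = sin(50.9°) sin(-21.5°) + cos(50.9°) cos(-21.5°) cos(-37.50°) = -0.2844 + 0.4655 = 0.1811.
Air mass m = 1/cos θ_z = 1/0.1811 = 5.522; τ^m = 0.65^5.522 = 0.0927.
Surface direct beam = 1367 × 0.1811 × 0.0927 = 22.95 W/m².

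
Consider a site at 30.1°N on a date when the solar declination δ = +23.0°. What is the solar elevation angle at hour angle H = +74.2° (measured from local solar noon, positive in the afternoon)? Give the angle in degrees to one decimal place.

24.4°

cos θ_z = sin φ sin δ + cos φ cos δ cos H = (0.5015)(0.3907) + (0.8652)(0.9205)(0.2723) = 0.4128.
θ_z = arccos(0.4128) = 65.62°, so the elevation is 90° − 65.62° = 24.38°.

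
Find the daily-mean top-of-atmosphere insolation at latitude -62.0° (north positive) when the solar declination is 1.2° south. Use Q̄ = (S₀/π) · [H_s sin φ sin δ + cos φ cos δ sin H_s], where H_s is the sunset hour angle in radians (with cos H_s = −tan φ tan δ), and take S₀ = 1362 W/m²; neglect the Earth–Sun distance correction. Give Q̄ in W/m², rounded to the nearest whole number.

−tan φ tan δ = −(-1.8807)(-0.0209) = -0.0393; H_s = arccos(-0.0393) = 92.25°. In radians, H_s = 1.6101.
H_s sin φ sin δ = 1.6101 × -0.8829 × -0.0209 = 0.0297.
cos φ cos δ sin H_s = 0.4695 × 0.9998 × 0.9992 = 0.4690.
Q̄ = (1362/π) × (0.0297 + 0.4690) = 433.54 × 0.4987 = 216.21 W/m².

216 W/m²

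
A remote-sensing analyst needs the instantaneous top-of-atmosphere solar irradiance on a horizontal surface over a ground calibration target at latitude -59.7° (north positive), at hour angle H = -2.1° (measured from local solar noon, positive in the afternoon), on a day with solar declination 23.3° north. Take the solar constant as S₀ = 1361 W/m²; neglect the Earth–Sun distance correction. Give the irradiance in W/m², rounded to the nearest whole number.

165 W/m²

cos θ_z = sin φ sin δ + cos φ cos δ cos H = (-0.8634)(0.3955) + (0.5045)(0.9184)(0.9993) = 0.1215.
Top-of-atmosphere irradiance = S₀ cos θ_z = 1361 × 0.1215 = 165.36 W/m².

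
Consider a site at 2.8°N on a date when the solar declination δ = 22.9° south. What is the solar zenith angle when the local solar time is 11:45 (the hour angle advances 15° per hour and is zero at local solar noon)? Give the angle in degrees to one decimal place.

Hour angle H = 15° × (11.75 − 12) = -3.75°.
With φ = 2.8°, δ = -22.9°, H = -3.75°: sin φ sin δ = -0.0190, cos φ cos δ cos H = 0.9181, so cos θ_z = 0.8991.
θ_z = arccos(0.8991) = 25.96°.

26.0°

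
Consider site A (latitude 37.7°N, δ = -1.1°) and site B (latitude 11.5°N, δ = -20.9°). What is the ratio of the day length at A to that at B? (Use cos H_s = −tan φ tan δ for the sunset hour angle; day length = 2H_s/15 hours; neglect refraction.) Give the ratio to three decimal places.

A: H_s = arccos(−tan 37.7° · tan -1.1°) = 89.15°, so 2H_s/15 = 11.8867 h.
B: H_s = arccos(−tan 11.5° · tan -20.9°) = 85.54°, so 2H_s/15 = 11.4053 h.
Ratio A/B = 11.8867 / 11.4053 = 1.0422.

1.042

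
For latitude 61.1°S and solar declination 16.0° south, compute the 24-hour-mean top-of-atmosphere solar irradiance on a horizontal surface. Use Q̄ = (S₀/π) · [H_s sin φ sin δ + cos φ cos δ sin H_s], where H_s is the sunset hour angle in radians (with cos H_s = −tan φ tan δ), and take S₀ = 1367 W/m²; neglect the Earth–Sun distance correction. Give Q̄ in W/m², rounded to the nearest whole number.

395 W/m²

The sunset hour angle satisfies cos H_s = −tan φ tan δ = -0.5194, giving H_s = 121.29°. In radians, H_s = 2.1169.
H_s sin φ sin δ = 2.1169 × -0.8755 × -0.2756 = 0.5108.
cos φ cos δ sin H_s = 0.4833 × 0.9613 × 0.8546 = 0.3970.
Q̄ = (1367/π) × (0.5108 + 0.3970) = 435.13 × 0.9078 = 395.01 W/m².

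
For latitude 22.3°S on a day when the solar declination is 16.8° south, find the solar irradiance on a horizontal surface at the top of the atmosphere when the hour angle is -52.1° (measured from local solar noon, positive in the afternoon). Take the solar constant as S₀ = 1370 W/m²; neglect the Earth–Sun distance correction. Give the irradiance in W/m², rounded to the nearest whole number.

896 W/m²

cos θ_z = sin φ sin δ + cos φ cos δ cos H = (-0.3795)(-0.2890) + (0.9252)(0.9573)(0.6143) = 0.6538.
Top-of-atmosphere irradiance = S₀ cos θ_z = 1370 × 0.6538 = 895.71 W/m².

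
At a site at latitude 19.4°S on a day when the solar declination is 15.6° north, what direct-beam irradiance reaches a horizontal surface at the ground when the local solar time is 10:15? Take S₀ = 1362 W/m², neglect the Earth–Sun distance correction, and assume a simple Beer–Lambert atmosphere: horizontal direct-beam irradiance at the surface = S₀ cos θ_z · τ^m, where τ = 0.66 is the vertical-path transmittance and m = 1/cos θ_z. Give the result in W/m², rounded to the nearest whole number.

Hour angle H = 15° × (10.25 − 12) = -26.25°.
cos θ_z = sin(-19.4°) sin(15.6°) + cos(-19.4°) cos(15.6°) cos(-26.25°) = -0.0893 + 0.8148 = 0.7255.
Air mass m = 1/cos θ_z = 1/0.7255 = 1.378; τ^m = 0.66^1.378 = 0.5641.
Surface direct beam = 1362 × 0.7255 × 0.5641 = 557.40 W/m².

557 W/m²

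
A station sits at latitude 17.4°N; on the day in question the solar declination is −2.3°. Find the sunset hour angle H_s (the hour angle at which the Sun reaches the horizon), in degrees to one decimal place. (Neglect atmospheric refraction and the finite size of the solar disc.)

89.3°

cos H_s = −tan(17.4°) · tan(-2.3°) = 0.0126, so H_s = arccos(0.0126) = 89.28°.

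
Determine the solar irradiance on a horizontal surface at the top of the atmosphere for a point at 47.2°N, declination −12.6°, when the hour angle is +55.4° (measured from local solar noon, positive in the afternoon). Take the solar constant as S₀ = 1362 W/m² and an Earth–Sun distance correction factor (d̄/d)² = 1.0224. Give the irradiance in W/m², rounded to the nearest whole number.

301 W/m²

cos θ_z = sin(47.2°) sin(-12.6°) + cos(47.2°) cos(-12.6°) cos(55.40°) = -0.1601 + 0.3765 = 0.2164.
Top-of-atmosphere irradiance = S₀ (d̄/d)² cos θ_z = 1362 × 1.0224 × 0.2164 = 301.34 W/m².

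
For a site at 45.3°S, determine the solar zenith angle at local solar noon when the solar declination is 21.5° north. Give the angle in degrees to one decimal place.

66.8°

At local solar noon the hour angle is zero, so the zenith angle is |φ − δ| = |-45.3° − (21.5°)| = 66.8°.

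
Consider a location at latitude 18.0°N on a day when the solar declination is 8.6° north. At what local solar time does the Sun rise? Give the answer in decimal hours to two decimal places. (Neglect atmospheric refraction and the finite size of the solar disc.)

The sunset hour angle satisfies cos H_s = −tan φ tan δ = -0.0491, giving H_s = 92.81°.
Sunrise is at 12 − H_s/15 = 12 − 6.187 = 5.813 h local solar time.

5.81 h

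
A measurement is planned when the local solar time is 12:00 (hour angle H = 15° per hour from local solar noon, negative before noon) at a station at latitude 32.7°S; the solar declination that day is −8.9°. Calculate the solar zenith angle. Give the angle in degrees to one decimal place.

Hour angle H = 15° × (12 − 12) = 0.00°.
With φ = -32.7°, δ = -8.9°, H = 0.00°: sin φ sin δ = 0.0836, cos φ cos δ cos H = 0.8314, so cos θ_z = 0.9150.
θ_z = arccos(0.9150) = 23.79°.

23.8°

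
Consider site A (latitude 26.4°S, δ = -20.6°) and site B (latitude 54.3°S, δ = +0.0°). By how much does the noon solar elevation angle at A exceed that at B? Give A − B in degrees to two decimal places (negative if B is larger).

+48.50°

A: 90° − |-26.4 − (-20.6)| = 84.20°.
B: 90° − |-54.3 − (0.0)| = 35.70°.
A − B = 84.20 − 35.70 = 48.50°.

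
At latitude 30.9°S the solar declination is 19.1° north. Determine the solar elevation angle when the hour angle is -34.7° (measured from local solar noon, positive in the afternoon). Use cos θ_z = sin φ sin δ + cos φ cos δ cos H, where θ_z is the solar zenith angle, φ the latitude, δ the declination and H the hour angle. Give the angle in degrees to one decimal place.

29.9°

With φ = -30.9°, δ = 19.1°, H = -34.70°: sin φ sin δ = -0.1680, cos φ cos δ cos H = 0.6666, so cos θ_z = 0.4986.
θ_z = arccos(0.4986) = 60.09°, so the elevation is 90° − 60.09° = 29.91°.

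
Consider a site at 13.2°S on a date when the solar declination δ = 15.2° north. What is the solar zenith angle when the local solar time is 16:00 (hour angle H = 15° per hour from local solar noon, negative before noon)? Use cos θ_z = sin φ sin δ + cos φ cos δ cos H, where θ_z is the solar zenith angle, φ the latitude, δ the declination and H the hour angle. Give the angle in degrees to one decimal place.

Hour angle H = 15° × (16 − 12) = 60.00°.
cos θ_z = sin φ sin δ + cos φ cos δ cos H = (-0.2284)(0.2622) + (0.9736)(0.9650)(0.5000) = 0.4099.
θ_z = arccos(0.4099) = 65.80°.

65.8°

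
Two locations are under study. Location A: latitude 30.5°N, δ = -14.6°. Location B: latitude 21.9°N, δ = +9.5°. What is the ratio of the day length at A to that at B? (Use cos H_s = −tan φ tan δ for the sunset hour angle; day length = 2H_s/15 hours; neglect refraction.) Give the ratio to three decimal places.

0.865

A: H_s = arccos(−tan 30.5° · tan -14.6°) = 81.17°, so 2H_s/15 = 10.8227 h.
B: H_s = arccos(−tan 21.9° · tan 9.5°) = 93.86°, so 2H_s/15 = 12.5147 h.
Ratio A/B = 10.8227 / 12.5147 = 0.8648.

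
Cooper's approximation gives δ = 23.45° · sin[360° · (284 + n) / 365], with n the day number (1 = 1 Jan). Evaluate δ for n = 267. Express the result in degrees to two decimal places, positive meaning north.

-1.41°

360 × (284 + 267) / 365 = 543.452°; sin(543.452°) = -0.0602.
δ = 23.45 × -0.0602 = -1.412° ≈ -1.41°.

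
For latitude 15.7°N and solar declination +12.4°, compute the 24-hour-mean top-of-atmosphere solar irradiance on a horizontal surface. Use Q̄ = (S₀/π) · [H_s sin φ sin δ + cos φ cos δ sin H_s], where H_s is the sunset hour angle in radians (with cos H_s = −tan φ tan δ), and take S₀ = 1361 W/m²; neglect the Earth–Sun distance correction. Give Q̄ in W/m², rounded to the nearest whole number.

448 W/m²

The sunset hour angle satisfies cos H_s = −tan φ tan δ = -0.0618, giving H_s = 93.54°. In radians, H_s = 1.6326.
H_s sin φ sin δ = 1.6326 × 0.2706 × 0.2147 = 0.0949.
cos φ cos δ sin H_s = 0.9627 × 0.9767 × 0.9981 = 0.9385.
Q̄ = (1361/π) × (0.0949 + 0.9385) = 433.22 × 1.0334 = 447.69 W/m².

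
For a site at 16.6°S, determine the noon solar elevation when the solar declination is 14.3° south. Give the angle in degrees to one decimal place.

At local solar noon the hour angle is zero, so the elevation is 90° − |φ − δ| = 90° − |-16.6° − (-14.3°)| = 90° − 2.3° = 87.7°.

87.7°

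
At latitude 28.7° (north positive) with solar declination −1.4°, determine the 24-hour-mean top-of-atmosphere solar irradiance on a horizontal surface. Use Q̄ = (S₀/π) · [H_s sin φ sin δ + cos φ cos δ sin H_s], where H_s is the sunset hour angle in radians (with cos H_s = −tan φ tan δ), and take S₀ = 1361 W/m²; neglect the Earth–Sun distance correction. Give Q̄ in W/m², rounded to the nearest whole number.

−tan φ tan δ = −(0.5475)(-0.0244) = 0.0134; H_s = arccos(0.0134) = 89.23°. In radians, H_s = 1.5574.
H_s sin φ sin δ = 1.5574 × 0.4802 × -0.0244 = -0.0182.
cos φ cos δ sin H_s = 0.8771 × 0.9997 × 0.9999 = 0.8767.
Q̄ = (1361/π) × (-0.0182 + 0.8767) = 433.22 × 0.8585 = 371.92 W/m².

372 W/m²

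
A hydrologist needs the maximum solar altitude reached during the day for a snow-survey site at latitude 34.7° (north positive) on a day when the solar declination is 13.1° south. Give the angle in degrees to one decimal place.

At local solar noon the hour angle is zero, so the elevation is 90° − |φ − δ| = 90° − |34.7° − (-13.1°)| = 90° − 47.8° = 42.2°.

42.2°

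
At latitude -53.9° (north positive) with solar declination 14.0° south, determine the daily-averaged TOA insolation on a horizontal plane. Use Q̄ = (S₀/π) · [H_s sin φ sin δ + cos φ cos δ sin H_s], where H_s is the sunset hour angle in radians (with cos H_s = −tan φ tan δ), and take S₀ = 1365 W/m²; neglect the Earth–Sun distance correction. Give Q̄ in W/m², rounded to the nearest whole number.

396 W/m²

−tan φ tan δ = −(-1.3713)(-0.2493) = -0.3419; H_s = arccos(-0.3419) = 109.99°. In radians, H_s = 1.9197.
H_s sin φ sin δ = 1.9197 × -0.8080 × -0.2419 = 0.3752.
cos φ cos δ sin H_s = 0.5892 × 0.9703 × 0.9397 = 0.5372.
Q̄ = (1365/π) × (0.3752 + 0.5372) = 434.49 × 0.9124 = 396.43 W/m².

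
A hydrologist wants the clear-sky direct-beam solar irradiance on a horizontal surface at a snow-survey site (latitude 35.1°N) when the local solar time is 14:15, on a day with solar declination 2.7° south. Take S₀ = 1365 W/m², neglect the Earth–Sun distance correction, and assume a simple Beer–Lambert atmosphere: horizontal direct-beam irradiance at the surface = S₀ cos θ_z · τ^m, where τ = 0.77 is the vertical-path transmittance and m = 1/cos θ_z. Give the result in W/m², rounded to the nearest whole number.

Hour angle H = 15° × (14.25 − 12) = 33.75°.
cos θ_z = sin(35.1°) sin(-2.7°) + cos(35.1°) cos(-2.7°) cos(33.75°) = -0.0271 + 0.6795 = 0.6524.
Air mass m = 1/cos θ_z = 1/0.6524 = 1.533; τ^m = 0.77^1.533 = 0.6699.
Surface direct beam = 1365 × 0.6524 × 0.6699 = 596.56 W/m².

597 W/m²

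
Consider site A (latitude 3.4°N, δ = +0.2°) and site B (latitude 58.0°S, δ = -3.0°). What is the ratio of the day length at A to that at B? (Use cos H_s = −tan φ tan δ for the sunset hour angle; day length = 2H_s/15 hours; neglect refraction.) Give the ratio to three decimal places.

0.949

A: H_s = arccos(−tan 3.4° · tan 0.2°) = 90.01°, so 2H_s/15 = 12.0013 h.
B: H_s = arccos(−tan -58.0° · tan -3.0°) = 94.81°, so 2H_s/15 = 12.6413 h.
Ratio A/B = 12.0013 / 12.6413 = 0.9494.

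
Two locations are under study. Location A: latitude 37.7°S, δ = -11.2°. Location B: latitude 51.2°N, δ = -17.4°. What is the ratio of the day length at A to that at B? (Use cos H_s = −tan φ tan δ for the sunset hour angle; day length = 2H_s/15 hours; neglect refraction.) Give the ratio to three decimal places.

A: H_s = arccos(−tan -37.7° · tan -11.2°) = 98.80°, so 2H_s/15 = 13.1733 h.
B: H_s = arccos(−tan 51.2° · tan -17.4°) = 67.06°, so 2H_s/15 = 8.9413 h.
Ratio A/B = 13.1733 / 8.9413 = 1.4733.

1.473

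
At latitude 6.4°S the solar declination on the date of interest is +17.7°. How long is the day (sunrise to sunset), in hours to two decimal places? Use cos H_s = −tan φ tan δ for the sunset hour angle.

11.73 hours

−tan φ tan δ = −(-0.1122)(0.3191) = 0.0358; H_s = arccos(0.0358) = 87.95°.
Day length = 2 H_s / 15° h⁻¹ = 175.90° / 15 = 11.727 h.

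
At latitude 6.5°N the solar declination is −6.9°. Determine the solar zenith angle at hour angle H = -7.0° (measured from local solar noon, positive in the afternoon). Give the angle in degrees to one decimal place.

cos θ_z = sin(6.5°) sin(-6.9°) + cos(6.5°) cos(-6.9°) cos(-7.00°) = -0.0136 + 0.9790 = 0.9654.
θ_z = arccos(0.9654) = 15.12°.

15.1°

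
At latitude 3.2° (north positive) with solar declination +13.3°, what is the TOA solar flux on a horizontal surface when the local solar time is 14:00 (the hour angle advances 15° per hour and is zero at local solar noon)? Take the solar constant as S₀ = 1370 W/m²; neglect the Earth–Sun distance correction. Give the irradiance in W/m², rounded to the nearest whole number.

Hour angle H = 15° × (14 − 12) = 30.00°.
cos θ_z = sin φ sin δ + cos φ cos δ cos H = (0.0558)(0.2300) + (0.9984)(0.9732)(0.8660) = 0.8543.
Top-of-atmosphere irradiance = S₀ cos θ_z = 1370 × 0.8543 = 1170.39 W/m².

1170 W/m²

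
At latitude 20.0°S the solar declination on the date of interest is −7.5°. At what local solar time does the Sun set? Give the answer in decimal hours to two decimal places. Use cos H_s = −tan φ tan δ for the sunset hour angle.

The sunset hour angle satisfies cos H_s = −tan φ tan δ = -0.0479, giving H_s = 92.75°.
Sunset is at 12 + H_s/15 = 12 + 6.183 = 18.183 h local solar time.

18.18 h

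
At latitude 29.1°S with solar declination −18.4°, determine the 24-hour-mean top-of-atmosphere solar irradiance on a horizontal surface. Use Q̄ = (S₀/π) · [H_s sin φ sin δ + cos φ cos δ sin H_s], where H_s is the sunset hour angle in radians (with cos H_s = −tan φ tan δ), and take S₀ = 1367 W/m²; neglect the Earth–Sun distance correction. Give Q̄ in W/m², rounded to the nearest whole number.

cos H_s = −tan(-29.1°) · tan(-18.4°) = -0.1852, so H_s = arccos(-0.1852) = 100.67°. In radians, H_s = 1.7570.
H_s sin φ sin δ = 1.7570 × -0.4863 × -0.3156 = 0.2697.
cos φ cos δ sin H_s = 0.8738 × 0.9489 × 0.9827 = 0.8148.
Q̄ = (1367/π) × (0.2697 + 0.8148) = 435.13 × 1.0845 = 471.90 W/m².

472 W/m²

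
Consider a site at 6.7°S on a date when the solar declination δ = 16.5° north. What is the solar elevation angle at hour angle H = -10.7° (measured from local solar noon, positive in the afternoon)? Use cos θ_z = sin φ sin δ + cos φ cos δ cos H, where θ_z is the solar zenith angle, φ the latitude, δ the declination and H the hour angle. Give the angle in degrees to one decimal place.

cos θ_z = sin(-6.7°) sin(16.5°) + cos(-6.7°) cos(16.5°) cos(-10.70°) = -0.0331 + 0.9357 = 0.9026.
θ_z = arccos(0.9026) = 25.50°, so the elevation is 90° − 25.50° = 64.50°.

64.5°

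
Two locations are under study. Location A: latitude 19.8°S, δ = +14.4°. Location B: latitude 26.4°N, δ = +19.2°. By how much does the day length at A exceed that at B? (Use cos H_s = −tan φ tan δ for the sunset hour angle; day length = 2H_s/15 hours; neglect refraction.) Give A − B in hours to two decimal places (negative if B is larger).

-2.03 h

A: H_s = arccos(−tan -19.8° · tan 14.4°) = 84.70°, so 2H_s/15 = 11.2933 h.
B: H_s = arccos(−tan 26.4° · tan 19.2°) = 99.95°, so 2H_s/15 = 13.3267 h.
A − B = 11.2933 − 13.3267 = -2.0334 h.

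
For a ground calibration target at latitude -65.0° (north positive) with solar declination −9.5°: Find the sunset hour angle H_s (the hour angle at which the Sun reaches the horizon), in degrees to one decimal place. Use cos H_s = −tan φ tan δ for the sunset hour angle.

−tan φ tan δ = −(-2.1445)(-0.1673) = -0.3588; H_s = arccos(-0.3588) = 111.03°.

111.0°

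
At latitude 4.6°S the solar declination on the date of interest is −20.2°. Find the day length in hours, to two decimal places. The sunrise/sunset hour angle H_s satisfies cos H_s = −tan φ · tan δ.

−tan φ tan δ = −(-0.0805)(-0.3679) = -0.0296; H_s = arccos(-0.0296) = 91.70°.
Day length = 2 H_s / 15° h⁻¹ = 183.40° / 15 = 12.227 h.

12.23 hours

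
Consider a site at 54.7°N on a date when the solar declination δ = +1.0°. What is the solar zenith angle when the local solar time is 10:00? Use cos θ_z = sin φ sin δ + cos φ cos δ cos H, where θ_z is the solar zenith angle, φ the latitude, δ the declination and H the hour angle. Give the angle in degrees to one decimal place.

59.0°

Hour angle H = 15° × (10 − 12) = -30.00°.
cos θ_z = sin φ sin δ + cos φ cos δ cos H = (0.8161)(0.0175) + (0.5779)(0.9998)(0.8660) = 0.5146.
θ_z = arccos(0.5146) = 59.03°.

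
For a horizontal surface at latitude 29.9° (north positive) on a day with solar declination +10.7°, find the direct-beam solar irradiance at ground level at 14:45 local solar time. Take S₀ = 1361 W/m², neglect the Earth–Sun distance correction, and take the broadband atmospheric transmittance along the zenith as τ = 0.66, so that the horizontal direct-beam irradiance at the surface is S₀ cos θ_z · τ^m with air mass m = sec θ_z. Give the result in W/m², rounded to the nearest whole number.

566 W/m²

Hour angle H = 15° × (14.75 − 12) = 41.25°.
With φ = 29.9°, δ = 10.7°, H = 41.25°: sin φ sin δ = 0.0926, cos φ cos δ cos H = 0.6404, so cos θ_z = 0.7330.
Air mass m = 1/cos θ_z = 1/0.7330 = 1.364; τ^m = 0.66^1.364 = 0.5674.
Surface direct beam = 1361 × 0.7330 × 0.5674 = 566.05 W/m².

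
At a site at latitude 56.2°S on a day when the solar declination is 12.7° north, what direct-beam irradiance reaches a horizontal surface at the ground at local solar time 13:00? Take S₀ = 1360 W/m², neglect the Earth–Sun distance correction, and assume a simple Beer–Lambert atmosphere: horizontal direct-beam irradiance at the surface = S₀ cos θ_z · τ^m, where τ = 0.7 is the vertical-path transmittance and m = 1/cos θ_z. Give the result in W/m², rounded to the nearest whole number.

Hour angle H = 15° × (13 − 12) = 15.00°.
cos θ_z = sin(-56.2°) sin(12.7°) + cos(-56.2°) cos(12.7°) cos(15.00°) = -0.1827 + 0.5242 = 0.3415.
Air mass m = 1/cos θ_z = 1/0.3415 = 2.928; τ^m = 0.7^2.928 = 0.3519.
Surface direct beam = 1360 × 0.3415 × 0.3519 = 163.44 W/m².

163 W/m²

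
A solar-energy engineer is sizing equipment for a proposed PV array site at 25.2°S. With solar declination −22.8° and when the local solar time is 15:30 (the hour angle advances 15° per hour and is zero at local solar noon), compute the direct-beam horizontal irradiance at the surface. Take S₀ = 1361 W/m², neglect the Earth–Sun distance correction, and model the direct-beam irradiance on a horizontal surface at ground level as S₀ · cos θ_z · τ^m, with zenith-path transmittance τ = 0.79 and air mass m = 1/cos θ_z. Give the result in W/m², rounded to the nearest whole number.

Hour angle H = 15° × (15.5 − 12) = 52.50°.
With φ = -25.2°, δ = -22.8°, H = 52.50°: sin φ sin δ = 0.1650, cos φ cos δ cos H = 0.5078, so cos θ_z = 0.6728.
Air mass m = 1/cos θ_z = 1/0.6728 = 1.486; τ^m = 0.79^1.486 = 0.7045.
Surface direct beam = 1361 × 0.6728 × 0.7045 = 645.10 W/m².

645 W/m²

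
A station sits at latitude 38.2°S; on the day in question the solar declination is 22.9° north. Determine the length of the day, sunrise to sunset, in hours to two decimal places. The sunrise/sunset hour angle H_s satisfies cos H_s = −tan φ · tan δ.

9.41 hours

The sunset hour angle satisfies cos H_s = −tan φ tan δ = 0.3324, giving H_s = 70.59°.
Day length = 2 H_s / 15° h⁻¹ = 141.18° / 15 = 9.412 h.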